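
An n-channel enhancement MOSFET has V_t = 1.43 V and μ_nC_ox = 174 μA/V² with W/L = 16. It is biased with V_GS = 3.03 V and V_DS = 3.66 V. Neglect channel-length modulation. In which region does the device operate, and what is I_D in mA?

k_n = μ_nC_ox · (W/L) = 2.784 mA/V².
V_ov = V_GS − V_t = 3.03 − 1.43 = 1.6 V.
Since V_DS = 3.66 V ≥ V_ov = 1.6 V, the device is in saturation.
I_D = ½ k_n V_ov² = 0.5 × 2.784 × 1.6² = 3.56 mA.

Saturation; I_D = 3.56 mA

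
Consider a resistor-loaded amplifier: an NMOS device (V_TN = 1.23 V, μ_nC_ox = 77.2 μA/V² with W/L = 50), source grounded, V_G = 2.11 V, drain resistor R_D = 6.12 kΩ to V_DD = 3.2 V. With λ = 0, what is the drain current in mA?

I_D = 0.497 mA

V_GS = V_G = 2.11 V, so V_ov = 2.11 − 1.23 = 0.88 V.
k_n = μ_nC_ox · (W/L) = 3.86 mA/V².
Assume saturation: I_D = ½ k_n V_ov² = 0.5 × 3.86 × 0.88² = 1.49 mA, giving V_DS = V_DD − I_D R_D = 3.2 − 1.49 × 6.12 = -5.95 V.
But -5.95 V < V_ov = 0.88 V, so the device is actually in triode.
In triode I_D = k_n[V_ov V_DS − ½ V_DS²] and I_D = (V_DD − V_DS)/R_D. Equating: 11.8 V_DS² − 21.79 V_DS + 3.2 = 0, giving V_DS = 0.161 V (the root below V_ov).
I_D = (3.2 − 0.161) / 6.12 = 0.497 mA.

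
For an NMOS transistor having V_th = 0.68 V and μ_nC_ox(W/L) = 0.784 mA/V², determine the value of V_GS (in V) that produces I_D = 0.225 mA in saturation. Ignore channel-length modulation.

In saturation I_D = ½ k_n (V_GS − V_th)², so V_GS − V_th = √(2 I_D / k_n) = √(2 × 0.225 / 0.784) = 0.758 V.
V_GS = 0.68 + 0.758 = 1.44 V.

V_GS = 1.44 V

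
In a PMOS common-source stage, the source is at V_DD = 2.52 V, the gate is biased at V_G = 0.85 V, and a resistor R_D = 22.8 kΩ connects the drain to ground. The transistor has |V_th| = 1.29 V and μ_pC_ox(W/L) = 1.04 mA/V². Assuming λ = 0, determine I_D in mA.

V_SG = V_DD − V_G = 2.52 − 0.85 = 1.67 V, so V_ov = 1.67 − 1.29 = 0.38 V.
Assume saturation: I_D = ½ k_p V_ov² = 0.5 × 1.04 × 0.38² = 0.0751 mA, giving V_SD = V_DD − I_D R_D = 2.52 − 0.0751 × 22.8 = 0.808 V.
V_SD = 0.808 V ≥ V_ov = 0.38 V, confirming saturation.

I_D = 0.0751 mA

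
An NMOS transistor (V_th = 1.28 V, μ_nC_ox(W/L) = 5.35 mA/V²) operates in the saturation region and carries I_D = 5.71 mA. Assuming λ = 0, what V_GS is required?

V_GS = 2.74 V

In saturation I_D = ½ k_n (V_GS − V_th)², so V_GS − V_th = √(2 I_D / k_n) = √(2 × 5.71 / 5.35) = 1.46 V.
V_GS = 1.28 + 1.46 = 2.74 V.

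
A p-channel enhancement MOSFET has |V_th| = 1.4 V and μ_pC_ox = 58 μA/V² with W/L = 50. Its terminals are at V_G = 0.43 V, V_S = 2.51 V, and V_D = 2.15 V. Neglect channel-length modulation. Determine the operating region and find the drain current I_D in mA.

V_SG = V_S − V_G = 2.51 − 0.43 = 2.08 V; V_SD = V_S − V_D = 2.51 − 2.15 = 0.36 V.
k_p = μ_pC_ox · (W/L) = 2.9 mA/V².
V_ov = V_SG − |V_th| = 2.08 − 1.4 = 0.68 V.
Since V_SD = 0.36 V < V_ov = 0.68 V, the device is in the triode region.
I_D = k_p [V_ov · V_SD − ½ V_SD²] = 2.9 × [0.68 × 0.36 − 0.5 × 0.36²] = 0.522 mA.

Triode; I_D = 0.522 mA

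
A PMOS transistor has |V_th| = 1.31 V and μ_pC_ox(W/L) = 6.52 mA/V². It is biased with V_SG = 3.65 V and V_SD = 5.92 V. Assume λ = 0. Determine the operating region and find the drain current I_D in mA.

Saturation; I_D = 17.9 mA

V_ov = V_SG − |V_th| = 3.65 − 1.31 = 2.34 V.
Since V_SD = 5.92 V ≥ V_ov = 2.34 V, the device is in saturation.
I_D = ½ k_p V_ov² = 0.5 × 6.52 × 2.34² = 17.9 mA.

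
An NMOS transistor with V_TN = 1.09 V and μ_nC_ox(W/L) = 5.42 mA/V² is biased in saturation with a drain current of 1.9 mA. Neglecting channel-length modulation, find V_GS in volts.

In saturation I_D = ½ k_n (V_GS − V_TN)², so V_GS − V_TN = √(2 I_D / k_n) = √(2 × 1.9 / 5.42) = 0.837 V.
V_GS = 1.09 + 0.837 = 1.93 V.

V_GS = 1.93 V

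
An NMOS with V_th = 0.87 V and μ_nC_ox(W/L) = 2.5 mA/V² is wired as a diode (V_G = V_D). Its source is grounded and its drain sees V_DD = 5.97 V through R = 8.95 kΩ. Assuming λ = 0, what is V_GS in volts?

V_GS = 1.50 V

With gate tied to drain, V_GS = V_DS ≥ V_GS − V_th, so the device is in saturation.
KCL at the drain: ½ k_n (V_GS − V_th)² = (V_DD − V_GS)/R.
Let x = V_GS − 0.87. Then 11.2 x² + x − 5.1 = 0, giving x = 0.632 V (positive root), so V_GS = 1.5 V.
I_D = (V_DD − V_GS)/R = (5.97 − 1.5) / 8.95 = 0.499 mA.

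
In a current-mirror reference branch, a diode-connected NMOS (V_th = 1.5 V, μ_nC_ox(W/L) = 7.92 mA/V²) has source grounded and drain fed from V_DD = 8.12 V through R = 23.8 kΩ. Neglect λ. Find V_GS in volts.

With gate tied to drain, V_GS = V_DS ≥ V_GS − V_th, so the device is in saturation.
KCL at the drain: ½ k_n (V_GS − V_th)² = (V_DD − V_GS)/R.
Let x = V_GS − 1.5. Then 94.2 x² + x − 6.62 = 0, giving x = 0.26 V (positive root), so V_GS = 1.76 V.
I_D = (V_DD − V_GS)/R = (8.12 − 1.76) / 23.8 = 0.267 mA.

V_GS = 1.76 V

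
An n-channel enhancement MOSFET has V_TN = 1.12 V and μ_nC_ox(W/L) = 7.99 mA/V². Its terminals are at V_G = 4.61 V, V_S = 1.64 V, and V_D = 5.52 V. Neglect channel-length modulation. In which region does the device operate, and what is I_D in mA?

V_GS = V_G − V_S = 4.61 − 1.64 = 2.97 V; V_DS = V_D − V_S = 5.52 − 1.64 = 3.88 V.
V_ov = V_GS − V_TN = 2.97 − 1.12 = 1.85 V.
Since V_DS = 3.88 V ≥ V_ov = 1.85 V, the device is in saturation.
I_D = ½ k_n V_ov² = 0.5 × 7.99 × 1.85² = 13.7 mA.

Saturation; I_D = 13.7 mA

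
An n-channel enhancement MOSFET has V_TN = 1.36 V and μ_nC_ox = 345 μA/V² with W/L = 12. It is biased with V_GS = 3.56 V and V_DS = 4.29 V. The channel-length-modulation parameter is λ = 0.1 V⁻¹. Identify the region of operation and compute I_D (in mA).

k_n = μ_nC_ox · (W/L) = 4.14 mA/V².
V_ov = V_GS − V_TN = 3.56 − 1.36 = 2.2 V.
Since V_DS = 4.29 V ≥ V_ov = 2.2 V, the device is in saturation.
I_D = ½ k_n V_ov² (1 + λ V_DS) = 0.5 × 4.14 × 2.2² × (1 + 0.1 × 4.29) = 14.3 mA.

Saturation; I_D = 14.3 mA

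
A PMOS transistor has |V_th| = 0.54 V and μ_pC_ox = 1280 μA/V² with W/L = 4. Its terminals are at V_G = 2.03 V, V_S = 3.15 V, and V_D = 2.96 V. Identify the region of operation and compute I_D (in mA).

V_SG = V_S − V_G = 3.15 − 2.03 = 1.12 V; V_SD = V_S − V_D = 3.15 − 2.96 = 0.19 V.
k_p = μ_pC_ox · (W/L) = 5.12 mA/V².
V_ov = V_SG − |V_th| = 1.12 − 0.54 = 0.58 V.
Since V_SD = 0.19 V < V_ov = 0.58 V, the device is in the triode region.
I_D = k_p [V_ov · V_SD − ½ V_SD²] = 5.12 × [0.58 × 0.19 − 0.5 × 0.19²] = 0.472 mA.

Triode; I_D = 0.472 mA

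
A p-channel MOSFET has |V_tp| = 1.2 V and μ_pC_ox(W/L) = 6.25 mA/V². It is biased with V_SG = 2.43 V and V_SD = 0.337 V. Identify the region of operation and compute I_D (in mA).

V_ov = V_SG − |V_tp| = 2.43 − 1.2 = 1.23 V.
Since V_SD = 0.337 V < V_ov = 1.23 V, the device is in the triode region.
I_D = k_p [V_ov · V_SD − ½ V_SD²] = 6.25 × [1.23 × 0.337 − 0.5 × 0.337²] = 2.24 mA.

Triode; I_D = 2.24 mA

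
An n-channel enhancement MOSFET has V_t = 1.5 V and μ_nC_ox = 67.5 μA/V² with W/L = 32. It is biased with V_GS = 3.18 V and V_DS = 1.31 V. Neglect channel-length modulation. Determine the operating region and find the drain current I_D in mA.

k_n = μ_nC_ox · (W/L) = 2.16 mA/V².
V_ov = V_GS − V_t = 3.18 − 1.5 = 1.68 V.
Since V_DS = 1.31 V < V_ov = 1.68 V, the device is in the triode region.
I_D = k_n [V_ov · V_DS − ½ V_DS²] = 2.16 × [1.68 × 1.31 − 0.5 × 1.31²] = 2.9 mA.

Triode; I_D = 2.90 mA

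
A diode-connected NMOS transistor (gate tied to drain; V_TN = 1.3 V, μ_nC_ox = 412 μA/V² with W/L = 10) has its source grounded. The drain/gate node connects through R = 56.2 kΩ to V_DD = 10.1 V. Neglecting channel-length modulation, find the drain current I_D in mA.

With gate tied to drain, V_GS = V_DS ≥ V_GS − V_TN, so the device is in saturation.
k_n = μ_nC_ox · (W/L) = 4.12 mA/V².
KCL at the drain: ½ k_n (V_GS − V_TN)² = (V_DD − V_GS)/R.
Let x = V_GS − 1.3. Then 116 x² + x − 8.8 = 0, giving x = 0.271 V (positive root), so V_GS = 1.57 V.
I_D = (V_DD − V_GS)/R = (10.1 − 1.57) / 56.2 = 0.152 mA.

I_D = 0.152 mA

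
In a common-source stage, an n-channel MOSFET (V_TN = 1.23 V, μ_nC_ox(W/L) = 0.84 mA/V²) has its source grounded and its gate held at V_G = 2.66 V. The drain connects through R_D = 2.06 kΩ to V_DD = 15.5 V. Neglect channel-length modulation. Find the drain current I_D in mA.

V_GS = V_G = 2.66 V, so V_ov = 2.66 − 1.23 = 1.43 V.
Assume saturation: I_D = ½ k_n V_ov² = 0.5 × 0.84 × 1.43² = 0.859 mA, giving V_DS = V_DD − I_D R_D = 15.5 − 0.859 × 2.06 = 13.7 V.
V_DS = 13.7 V ≥ V_ov = 1.43 V, confirming saturation.

I_D = 0.859 mA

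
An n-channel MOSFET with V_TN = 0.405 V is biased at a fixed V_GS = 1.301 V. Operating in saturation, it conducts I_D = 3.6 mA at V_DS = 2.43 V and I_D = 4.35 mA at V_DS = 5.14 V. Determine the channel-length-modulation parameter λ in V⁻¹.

λ = 0.0945 V⁻¹

With V_GS fixed, I_D ∝ (1 + λ V_DS) in saturation, so I_D2/I_D1 = (1 + λ V_DS2)/(1 + λ V_DS1).
4.35/3.6 = 1.208 = (1 + 5.14 λ)/(1 + 2.43 λ).
Solving: λ (I_D1 V_DS2 − I_D2 V_DS1) = I_D2 − I_D1, so λ = (4.35 − 3.6) / (3.6 × 5.14 − 4.35 × 2.43) = 0.75 / 7.93 = 0.0945 V⁻¹.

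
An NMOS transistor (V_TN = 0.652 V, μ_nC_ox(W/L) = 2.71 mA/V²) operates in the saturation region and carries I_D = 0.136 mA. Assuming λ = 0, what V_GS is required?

V_GS = 0.969 V

In saturation I_D = ½ k_n (V_GS − V_TN)², so V_GS − V_TN = √(2 I_D / k_n) = √(2 × 0.136 / 2.71) = 0.317 V.
V_GS = 0.652 + 0.317 = 0.969 V.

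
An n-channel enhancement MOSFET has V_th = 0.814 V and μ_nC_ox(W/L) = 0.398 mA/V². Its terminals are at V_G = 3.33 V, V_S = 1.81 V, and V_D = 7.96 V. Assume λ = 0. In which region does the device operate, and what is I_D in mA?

V_GS = V_G − V_S = 3.33 − 1.81 = 1.52 V; V_DS = V_D − V_S = 7.96 − 1.81 = 6.15 V.
V_ov = V_GS − V_th = 1.52 − 0.814 = 0.706 V.
Since V_DS = 6.15 V ≥ V_ov = 0.706 V, the device is in saturation.
I_D = ½ k_n V_ov² = 0.5 × 0.398 × 0.706² = 0.0992 mA.

Saturation; I_D = 0.0992 mA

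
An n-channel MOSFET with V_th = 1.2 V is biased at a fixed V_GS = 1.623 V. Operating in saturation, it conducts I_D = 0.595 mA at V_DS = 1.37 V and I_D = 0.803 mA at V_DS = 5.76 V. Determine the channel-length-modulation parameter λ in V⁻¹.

λ = 0.0894 V⁻¹

With V_GS fixed, I_D ∝ (1 + λ V_DS) in saturation, so I_D2/I_D1 = (1 + λ V_DS2)/(1 + λ V_DS1).
0.803/0.595 = 1.35 = (1 + 5.76 λ)/(1 + 1.37 λ).
Solving: λ (I_D1 V_DS2 − I_D2 V_DS1) = I_D2 − I_D1, so λ = (0.803 − 0.595) / (0.595 × 5.76 − 0.803 × 1.37) = 0.208 / 2.33 = 0.0894 V⁻¹.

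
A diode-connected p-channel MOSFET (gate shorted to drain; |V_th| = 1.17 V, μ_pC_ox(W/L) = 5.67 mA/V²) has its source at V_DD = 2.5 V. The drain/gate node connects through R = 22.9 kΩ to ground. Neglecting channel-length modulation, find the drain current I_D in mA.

I_D = 0.0522 mA

With gate tied to drain, V_SG = V_SD ≥ V_SG − |V_th|, so the device is in saturation.
KCL at the drain: ½ k_p (V_SG − |V_th|)² = (V_DD − V_SG)/R.
Let x = V_SG − 1.17. Then 64.9 x² + x − 1.33 = 0, giving x = 0.136 V (positive root), so V_SG = 1.31 V.
I_D = (V_DD − V_SG)/R = (2.5 − 1.31) / 22.9 = 0.0522 mA.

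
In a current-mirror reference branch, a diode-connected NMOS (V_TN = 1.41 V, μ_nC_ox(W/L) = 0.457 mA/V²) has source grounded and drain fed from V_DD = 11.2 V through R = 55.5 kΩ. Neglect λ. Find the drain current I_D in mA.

With gate tied to drain, V_GS = V_DS ≥ V_GS − V_TN, so the device is in saturation.
KCL at the drain: ½ k_n (V_GS − V_TN)² = (V_DD − V_GS)/R.
Let x = V_GS − 1.41. Then 12.7 x² + x − 9.79 = 0, giving x = 0.84 V (positive root), so V_GS = 2.25 V.
I_D = (V_DD − V_GS)/R = (11.2 − 2.25) / 55.5 = 0.161 mA.

I_D = 0.161 mA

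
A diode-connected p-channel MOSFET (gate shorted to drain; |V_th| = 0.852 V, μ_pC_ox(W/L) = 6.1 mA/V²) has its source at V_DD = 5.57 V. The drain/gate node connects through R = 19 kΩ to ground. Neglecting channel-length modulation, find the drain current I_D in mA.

I_D = 0.234 mA

With gate tied to drain, V_SG = V_SD ≥ V_SG − |V_th|, so the device is in saturation.
KCL at the drain: ½ k_p (V_SG − |V_th|)² = (V_DD − V_SG)/R.
Let x = V_SG − 0.852. Then 57.9 x² + x − 4.718 = 0, giving x = 0.277 V (positive root), so V_SG = 1.13 V.
I_D = (V_DD − V_SG)/R = (5.57 − 1.13) / 19 = 0.234 mA.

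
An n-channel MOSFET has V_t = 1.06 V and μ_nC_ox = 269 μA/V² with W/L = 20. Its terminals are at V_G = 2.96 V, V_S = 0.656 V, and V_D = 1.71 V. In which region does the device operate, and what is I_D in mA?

V_GS = V_G − V_S = 2.96 − 0.656 = 2.3 V; V_DS = V_D − V_S = 1.71 − 0.656 = 1.05 V.
k_n = μ_nC_ox · (W/L) = 5.38 mA/V².
V_ov = V_GS − V_t = 2.3 − 1.06 = 1.24 V.
Since V_DS = 1.05 V < V_ov = 1.24 V, the device is in the triode region.
I_D = k_n [V_ov · V_DS − ½ V_DS²] = 5.38 × [1.24 × 1.05 − 0.5 × 1.05²] = 4.07 mA.

Triode; I_D = 4.07 mA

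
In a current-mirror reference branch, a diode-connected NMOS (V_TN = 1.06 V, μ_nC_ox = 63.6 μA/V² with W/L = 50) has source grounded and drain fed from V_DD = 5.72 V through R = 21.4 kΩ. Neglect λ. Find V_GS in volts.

V_GS = 1.42 V

With gate tied to drain, V_GS = V_DS ≥ V_GS − V_TN, so the device is in saturation.
k_n = μ_nC_ox · (W/L) = 3.18 mA/V².
KCL at the drain: ½ k_n (V_GS − V_TN)² = (V_DD − V_GS)/R.
Let x = V_GS − 1.06. Then 34 x² + x − 4.66 = 0, giving x = 0.356 V (positive root), so V_GS = 1.42 V.
I_D = (V_DD − V_GS)/R = (5.72 − 1.42) / 21.4 = 0.201 mA.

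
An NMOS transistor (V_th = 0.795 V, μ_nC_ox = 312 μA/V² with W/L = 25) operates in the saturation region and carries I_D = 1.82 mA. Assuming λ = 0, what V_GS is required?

V_GS = 1.48 V

k_n = μ_nC_ox · (W/L) = 7.8 mA/V².
In saturation I_D = ½ k_n (V_GS − V_th)², so V_GS − V_th = √(2 I_D / k_n) = √(2 × 1.82 / 7.8) = 0.683 V.
V_GS = 0.795 + 0.683 = 1.48 V.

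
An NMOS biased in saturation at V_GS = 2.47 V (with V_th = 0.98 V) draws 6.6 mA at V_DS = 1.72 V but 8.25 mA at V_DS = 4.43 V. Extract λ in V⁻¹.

With V_GS fixed, I_D ∝ (1 + λ V_DS) in saturation, so I_D2/I_D1 = (1 + λ V_DS2)/(1 + λ V_DS1).
8.25/6.6 = 1.25 = (1 + 4.43 λ)/(1 + 1.72 λ).
Solving: λ (I_D1 V_DS2 − I_D2 V_DS1) = I_D2 − I_D1, so λ = (8.25 − 6.6) / (6.6 × 4.43 − 8.25 × 1.72) = 1.65 / 15 = 0.11 V⁻¹.

λ = 0.110 V⁻¹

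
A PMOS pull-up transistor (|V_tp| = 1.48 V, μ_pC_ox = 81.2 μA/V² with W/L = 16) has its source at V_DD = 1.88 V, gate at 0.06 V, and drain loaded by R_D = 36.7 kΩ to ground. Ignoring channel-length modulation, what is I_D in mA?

V_SG = V_DD − V_G = 1.88 − 0.06 = 1.82 V, so V_ov = 1.82 − 1.48 = 0.34 V.
k_p = μ_pC_ox · (W/L) = 1.299 mA/V².
Assume saturation: I_D = ½ k_p V_ov² = 0.5 × 1.299 × 0.34² = 0.0751 mA, giving V_SD = V_DD − I_D R_D = 1.88 − 0.0751 × 36.7 = -0.876 V.
But -0.876 V < V_ov = 0.34 V, so the device is actually in triode.
In triode I_D = k_p[V_ov V_SD − ½ V_SD²] and I_D = (V_DD − V_SD)/R_D. Equating: 23.8 V_SD² − 17.21 V_SD + 1.88 = 0, giving V_SD = 0.134 V (the root below V_ov).
I_D = (1.88 − 0.134) / 36.7 = 0.0476 mA.

I_D = 0.0476 mA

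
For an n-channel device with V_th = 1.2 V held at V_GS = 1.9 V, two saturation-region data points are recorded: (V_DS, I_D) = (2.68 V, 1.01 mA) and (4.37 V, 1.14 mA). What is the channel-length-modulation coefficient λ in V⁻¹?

With V_GS fixed, I_D ∝ (1 + λ V_DS) in saturation, so I_D2/I_D1 = (1 + λ V_DS2)/(1 + λ V_DS1).
1.14/1.01 = 1.129 = (1 + 4.37 λ)/(1 + 2.68 λ).
Solving: λ (I_D1 V_DS2 − I_D2 V_DS1) = I_D2 − I_D1, so λ = (1.14 − 1.01) / (1.01 × 4.37 − 1.14 × 2.68) = 0.13 / 1.36 = 0.0957 V⁻¹.

λ = 0.0957 V⁻¹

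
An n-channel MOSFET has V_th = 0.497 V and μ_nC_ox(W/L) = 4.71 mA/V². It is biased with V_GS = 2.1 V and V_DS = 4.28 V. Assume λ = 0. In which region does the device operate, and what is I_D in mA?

V_ov = V_GS − V_th = 2.1 − 0.497 = 1.6 V.
Since V_DS = 4.28 V ≥ V_ov = 1.6 V, the device is in saturation.
I_D = ½ k_n V_ov² = 0.5 × 4.71 × 1.6² = 6.05 mA.

Saturation; I_D = 6.05 mA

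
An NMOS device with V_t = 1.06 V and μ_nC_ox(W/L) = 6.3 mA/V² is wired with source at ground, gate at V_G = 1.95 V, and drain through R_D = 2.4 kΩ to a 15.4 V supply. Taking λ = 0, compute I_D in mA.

I_D = 2.50 mA

V_GS = V_G = 1.95 V, so V_ov = 1.95 − 1.06 = 0.89 V.
Assume saturation: I_D = ½ k_n V_ov² = 0.5 × 6.3 × 0.89² = 2.5 mA, giving V_DS = V_DD − I_D R_D = 15.4 − 2.5 × 2.4 = 9.41 V.
V_DS = 9.41 V ≥ V_ov = 0.89 V, confirming saturation.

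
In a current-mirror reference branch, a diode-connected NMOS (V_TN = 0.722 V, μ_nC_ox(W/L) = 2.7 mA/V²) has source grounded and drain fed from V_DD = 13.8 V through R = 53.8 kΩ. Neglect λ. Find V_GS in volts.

V_GS = 1.14 V

With gate tied to drain, V_GS = V_DS ≥ V_GS − V_TN, so the device is in saturation.
KCL at the drain: ½ k_n (V_GS − V_TN)² = (V_DD − V_GS)/R.
Let x = V_GS − 0.722. Then 72.6 x² + x − 13.08 = 0, giving x = 0.418 V (positive root), so V_GS = 1.14 V.
I_D = (V_DD − V_GS)/R = (13.8 − 1.14) / 53.8 = 0.235 mA.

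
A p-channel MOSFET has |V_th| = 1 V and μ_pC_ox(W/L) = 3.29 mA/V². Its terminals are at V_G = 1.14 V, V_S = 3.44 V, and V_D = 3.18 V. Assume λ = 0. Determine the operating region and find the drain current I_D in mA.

Triode; I_D = 1.00 mA

V_SG = V_S − V_G = 3.44 − 1.14 = 2.3 V; V_SD = V_S − V_D = 3.44 − 3.18 = 0.26 V.
V_ov = V_SG − |V_th| = 2.3 − 1 = 1.3 V.
Since V_SD = 0.26 V < V_ov = 1.3 V, the device is in the triode region.
I_D = k_p [V_ov · V_SD − ½ V_SD²] = 3.29 × [1.3 × 0.26 − 0.5 × 0.26²] = 1 mA.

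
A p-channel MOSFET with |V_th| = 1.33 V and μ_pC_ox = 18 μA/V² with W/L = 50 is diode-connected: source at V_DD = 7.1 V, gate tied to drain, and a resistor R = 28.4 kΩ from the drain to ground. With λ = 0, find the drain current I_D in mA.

With gate tied to drain, V_SG = V_SD ≥ V_SG − |V_th|, so the device is in saturation.
k_p = μ_pC_ox · (W/L) = 0.9 mA/V².
KCL at the drain: ½ k_p (V_SG − |V_th|)² = (V_DD − V_SG)/R.
Let x = V_SG − 1.33. Then 12.8 x² + x − 5.77 = 0, giving x = 0.634 V (positive root), so V_SG = 1.96 V.
I_D = (V_DD − V_SG)/R = (7.1 − 1.96) / 28.4 = 0.181 mA.

I_D = 0.181 mA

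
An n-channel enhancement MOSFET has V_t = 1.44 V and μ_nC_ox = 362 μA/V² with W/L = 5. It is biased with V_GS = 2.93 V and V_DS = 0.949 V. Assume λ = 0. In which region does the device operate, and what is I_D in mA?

k_n = μ_nC_ox · (W/L) = 1.81 mA/V².
V_ov = V_GS − V_t = 2.93 − 1.44 = 1.49 V.
Since V_DS = 0.949 V < V_ov = 1.49 V, the device is in the triode region.
I_D = k_n [V_ov · V_DS − ½ V_DS²] = 1.81 × [1.49 × 0.949 − 0.5 × 0.949²] = 1.74 mA.

Triode; I_D = 1.74 mA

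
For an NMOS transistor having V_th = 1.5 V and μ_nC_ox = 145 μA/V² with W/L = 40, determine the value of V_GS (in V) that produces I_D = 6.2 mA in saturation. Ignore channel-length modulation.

k_n = μ_nC_ox · (W/L) = 5.8 mA/V².
In saturation I_D = ½ k_n (V_GS − V_th)², so V_GS − V_th = √(2 I_D / k_n) = √(2 × 6.2 / 5.8) = 1.46 V.
V_GS = 1.5 + 1.46 = 2.96 V.

V_GS = 2.96 V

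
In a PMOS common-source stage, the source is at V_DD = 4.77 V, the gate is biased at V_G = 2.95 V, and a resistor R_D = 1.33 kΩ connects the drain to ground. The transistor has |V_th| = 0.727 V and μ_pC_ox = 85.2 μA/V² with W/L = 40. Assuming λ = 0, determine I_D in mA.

I_D = 2.04 mA

V_SG = V_DD − V_G = 4.77 − 2.95 = 1.82 V, so V_ov = 1.82 − 0.727 = 1.09 V.
k_p = μ_pC_ox · (W/L) = 3.408 mA/V².
Assume saturation: I_D = ½ k_p V_ov² = 0.5 × 3.408 × 1.09² = 2.04 mA, giving V_SD = V_DD − I_D R_D = 4.77 − 2.04 × 1.33 = 2.06 V.
V_SD = 2.06 V ≥ V_ov = 1.09 V, confirming saturation.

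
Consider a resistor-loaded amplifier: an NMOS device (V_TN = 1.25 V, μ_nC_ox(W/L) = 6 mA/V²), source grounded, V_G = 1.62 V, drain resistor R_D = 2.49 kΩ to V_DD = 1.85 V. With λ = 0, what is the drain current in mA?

V_GS = V_G = 1.62 V, so V_ov = 1.62 − 1.25 = 0.37 V.
Assume saturation: I_D = ½ k_n V_ov² = 0.5 × 6 × 0.37² = 0.411 mA, giving V_DS = V_DD − I_D R_D = 1.85 − 0.411 × 2.49 = 0.827 V.
V_DS = 0.827 V ≥ V_ov = 0.37 V, confirming saturation.

I_D = 0.411 mA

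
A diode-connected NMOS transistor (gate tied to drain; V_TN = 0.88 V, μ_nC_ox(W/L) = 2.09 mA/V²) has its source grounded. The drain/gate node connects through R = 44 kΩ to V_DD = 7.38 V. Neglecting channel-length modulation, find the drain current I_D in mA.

I_D = 0.139 mA

With gate tied to drain, V_GS = V_DS ≥ V_GS − V_TN, so the device is in saturation.
KCL at the drain: ½ k_n (V_GS − V_TN)² = (V_DD − V_GS)/R.
Let x = V_GS − 0.88. Then 46 x² + x − 6.5 = 0, giving x = 0.365 V (positive root), so V_GS = 1.25 V.
I_D = (V_DD − V_GS)/R = (7.38 − 1.25) / 44 = 0.139 mA.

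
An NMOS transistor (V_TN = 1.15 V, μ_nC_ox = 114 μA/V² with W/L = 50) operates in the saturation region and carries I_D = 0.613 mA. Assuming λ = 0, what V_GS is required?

k_n = μ_nC_ox · (W/L) = 5.7 mA/V².
In saturation I_D = ½ k_n (V_GS − V_TN)², so V_GS − V_TN = √(2 I_D / k_n) = √(2 × 0.613 / 5.7) = 0.464 V.
V_GS = 1.15 + 0.464 = 1.61 V.

V_GS = 1.61 V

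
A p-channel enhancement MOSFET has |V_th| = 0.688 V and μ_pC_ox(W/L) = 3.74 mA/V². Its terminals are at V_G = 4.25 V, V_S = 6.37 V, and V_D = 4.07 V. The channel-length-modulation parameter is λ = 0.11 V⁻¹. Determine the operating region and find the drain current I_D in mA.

Saturation; I_D = 4.80 mA

V_SG = V_S − V_G = 6.37 − 4.25 = 2.12 V; V_SD = V_S − V_D = 6.37 − 4.07 = 2.3 V.
V_ov = V_SG − |V_th| = 2.12 − 0.688 = 1.43 V.
Since V_SD = 2.3 V ≥ V_ov = 1.43 V, the device is in saturation.
I_D = ½ k_p V_ov² (1 + λ V_SD) = 0.5 × 3.74 × 1.43² × (1 + 0.11 × 2.3) = 4.8 mA.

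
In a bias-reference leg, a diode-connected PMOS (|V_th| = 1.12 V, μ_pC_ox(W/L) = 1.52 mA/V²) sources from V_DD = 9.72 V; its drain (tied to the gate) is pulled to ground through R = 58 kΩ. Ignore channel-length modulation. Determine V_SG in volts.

With gate tied to drain, V_SG = V_SD ≥ V_SG − |V_th|, so the device is in saturation.
KCL at the drain: ½ k_p (V_SG − |V_th|)² = (V_DD − V_SG)/R.
Let x = V_SG − 1.12. Then 44.1 x² + x − 8.6 = 0, giving x = 0.431 V (positive root), so V_SG = 1.55 V.
I_D = (V_DD − V_SG)/R = (9.72 − 1.55) / 58 = 0.141 mA.

V_SG = 1.55 V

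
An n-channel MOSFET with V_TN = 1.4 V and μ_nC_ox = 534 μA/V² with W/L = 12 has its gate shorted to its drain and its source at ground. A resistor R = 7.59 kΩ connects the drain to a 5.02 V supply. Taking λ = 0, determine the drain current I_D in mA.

With gate tied to drain, V_GS = V_DS ≥ V_GS − V_TN, so the device is in saturation.
k_n = μ_nC_ox · (W/L) = 6.408 mA/V².
KCL at the drain: ½ k_n (V_GS − V_TN)² = (V_DD − V_GS)/R.
Let x = V_GS − 1.4. Then 24.3 x² + x − 3.62 = 0, giving x = 0.366 V (positive root), so V_GS = 1.77 V.
I_D = (V_DD − V_GS)/R = (5.02 − 1.77) / 7.59 = 0.429 mA.

I_D = 0.429 mA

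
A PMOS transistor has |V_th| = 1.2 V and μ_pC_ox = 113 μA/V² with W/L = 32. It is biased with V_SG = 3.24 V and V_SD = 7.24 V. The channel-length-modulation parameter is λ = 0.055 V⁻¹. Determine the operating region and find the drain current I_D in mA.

Saturation; I_D = 10.5 mA

k_p = μ_pC_ox · (W/L) = 3.616 mA/V².
V_ov = V_SG − |V_th| = 3.24 − 1.2 = 2.04 V.
Since V_SD = 7.24 V ≥ V_ov = 2.04 V, the device is in saturation.
I_D = ½ k_p V_ov² (1 + λ V_SD) = 0.5 × 3.616 × 2.04² × (1 + 0.055 × 7.24) = 10.5 mA.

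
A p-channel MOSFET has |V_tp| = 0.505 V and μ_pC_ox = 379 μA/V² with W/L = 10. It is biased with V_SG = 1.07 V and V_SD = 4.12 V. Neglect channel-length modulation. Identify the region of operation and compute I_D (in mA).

k_p = μ_pC_ox · (W/L) = 3.79 mA/V².
V_ov = V_SG − |V_tp| = 1.07 − 0.505 = 0.565 V.
Since V_SD = 4.12 V ≥ V_ov = 0.565 V, the device is in saturation.
I_D = ½ k_p V_ov² = 0.5 × 3.79 × 0.565² = 0.605 mA.

Saturation; I_D = 0.605 mA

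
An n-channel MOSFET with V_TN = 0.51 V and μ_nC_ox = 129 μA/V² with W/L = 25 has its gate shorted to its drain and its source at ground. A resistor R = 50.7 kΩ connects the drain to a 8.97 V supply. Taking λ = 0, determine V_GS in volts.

With gate tied to drain, V_GS = V_DS ≥ V_GS − V_TN, so the device is in saturation.
k_n = μ_nC_ox · (W/L) = 3.225 mA/V².
KCL at the drain: ½ k_n (V_GS − V_TN)² = (V_DD − V_GS)/R.
Let x = V_GS − 0.51. Then 81.8 x² + x − 8.46 = 0, giving x = 0.316 V (positive root), so V_GS = 0.826 V.
I_D = (V_DD − V_GS)/R = (8.97 − 0.826) / 50.7 = 0.161 mA.

V_GS = 0.826 V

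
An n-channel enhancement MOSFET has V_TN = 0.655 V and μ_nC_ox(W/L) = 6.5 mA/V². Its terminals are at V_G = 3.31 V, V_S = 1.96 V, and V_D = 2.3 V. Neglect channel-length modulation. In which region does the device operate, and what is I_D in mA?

Triode; I_D = 1.16 mA

V_GS = V_G − V_S = 3.31 − 1.96 = 1.35 V; V_DS = V_D − V_S = 2.3 − 1.96 = 0.34 V.
V_ov = V_GS − V_TN = 1.35 − 0.655 = 0.695 V.
Since V_DS = 0.34 V < V_ov = 0.695 V, the device is in the triode region.
I_D = k_n [V_ov · V_DS − ½ V_DS²] = 6.5 × [0.695 × 0.34 − 0.5 × 0.34²] = 1.16 mA.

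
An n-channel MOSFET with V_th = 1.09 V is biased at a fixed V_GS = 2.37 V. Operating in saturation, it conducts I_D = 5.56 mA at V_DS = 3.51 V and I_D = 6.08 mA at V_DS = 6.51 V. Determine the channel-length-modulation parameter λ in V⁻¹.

λ = 0.0350 V⁻¹

With V_GS fixed, I_D ∝ (1 + λ V_DS) in saturation, so I_D2/I_D1 = (1 + λ V_DS2)/(1 + λ V_DS1).
6.08/5.56 = 1.094 = (1 + 6.51 λ)/(1 + 3.51 λ).
Solving: λ (I_D1 V_DS2 − I_D2 V_DS1) = I_D2 − I_D1, so λ = (6.08 − 5.56) / (5.56 × 6.51 − 6.08 × 3.51) = 0.52 / 14.9 = 0.035 V⁻¹.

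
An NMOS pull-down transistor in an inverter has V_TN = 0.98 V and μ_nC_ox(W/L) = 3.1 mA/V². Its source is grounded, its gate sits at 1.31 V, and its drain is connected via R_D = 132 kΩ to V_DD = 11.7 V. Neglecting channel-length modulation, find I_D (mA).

I_D = 0.0879 mA

V_GS = V_G = 1.31 V, so V_ov = 1.31 − 0.98 = 0.33 V.
Assume saturation: I_D = ½ k_n V_ov² = 0.5 × 3.1 × 0.33² = 0.169 mA, giving V_DS = V_DD − I_D R_D = 11.7 − 0.169 × 132 = -10.6 V.
But -10.6 V < V_ov = 0.33 V, so the device is actually in triode.
In triode I_D = k_n[V_ov V_DS − ½ V_DS²] and I_D = (V_DD − V_DS)/R_D. Equating: 205 V_DS² − 136 V_DS + 11.7 = 0, giving V_DS = 0.102 V (the root below V_ov).
I_D = (11.7 − 0.102) / 132 = 0.0879 mA.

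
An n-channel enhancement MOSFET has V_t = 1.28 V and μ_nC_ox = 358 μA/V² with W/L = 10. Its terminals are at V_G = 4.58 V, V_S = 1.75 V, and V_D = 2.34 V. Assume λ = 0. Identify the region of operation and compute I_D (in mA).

V_GS = V_G − V_S = 4.58 − 1.75 = 2.83 V; V_DS = V_D − V_S = 2.34 − 1.75 = 0.59 V.
k_n = μ_nC_ox · (W/L) = 3.58 mA/V².
V_ov = V_GS − V_t = 2.83 − 1.28 = 1.55 V.
Since V_DS = 0.59 V < V_ov = 1.55 V, the device is in the triode region.
I_D = k_n [V_ov · V_DS − ½ V_DS²] = 3.58 × [1.55 × 0.59 − 0.5 × 0.59²] = 2.65 mA.

Triode; I_D = 2.65 mA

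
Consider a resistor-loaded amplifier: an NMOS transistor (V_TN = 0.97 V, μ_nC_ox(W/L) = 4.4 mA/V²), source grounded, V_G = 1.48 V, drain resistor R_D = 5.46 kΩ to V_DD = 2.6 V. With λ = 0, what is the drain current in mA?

V_GS = V_G = 1.48 V, so V_ov = 1.48 − 0.97 = 0.51 V.
Assume saturation: I_D = ½ k_n V_ov² = 0.5 × 4.4 × 0.51² = 0.572 mA, giving V_DS = V_DD − I_D R_D = 2.6 − 0.572 × 5.46 = -0.524 V.
But -0.524 V < V_ov = 0.51 V, so the device is actually in triode.
In triode I_D = k_n[V_ov V_DS − ½ V_DS²] and I_D = (V_DD − V_DS)/R_D. Equating: 12 V_DS² − 13.25 V_DS + 2.6 = 0, giving V_DS = 0.255 V (the root below V_ov).
I_D = (2.6 − 0.255) / 5.46 = 0.429 mA.

I_D = 0.429 mA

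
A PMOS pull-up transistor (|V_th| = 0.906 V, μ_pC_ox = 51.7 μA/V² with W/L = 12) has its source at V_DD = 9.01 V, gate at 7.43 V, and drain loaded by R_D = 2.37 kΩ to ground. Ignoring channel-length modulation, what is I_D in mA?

V_SG = V_DD − V_G = 9.01 − 7.43 = 1.58 V, so V_ov = 1.58 − 0.906 = 0.674 V.
k_p = μ_pC_ox · (W/L) = 0.6204 mA/V².
Assume saturation: I_D = ½ k_p V_ov² = 0.5 × 0.6204 × 0.674² = 0.141 mA, giving V_SD = V_DD − I_D R_D = 9.01 − 0.141 × 2.37 = 8.68 V.
V_SD = 8.68 V ≥ V_ov = 0.674 V, confirming saturation.

I_D = 0.141 mA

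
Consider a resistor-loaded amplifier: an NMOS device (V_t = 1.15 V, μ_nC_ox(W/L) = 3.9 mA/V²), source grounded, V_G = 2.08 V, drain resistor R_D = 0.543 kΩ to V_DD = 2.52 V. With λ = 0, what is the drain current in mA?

I_D = 1.69 mA

V_GS = V_G = 2.08 V, so V_ov = 2.08 − 1.15 = 0.93 V.
Assume saturation: I_D = ½ k_n V_ov² = 0.5 × 3.9 × 0.93² = 1.69 mA, giving V_DS = V_DD − I_D R_D = 2.52 − 1.69 × 0.543 = 1.6 V.
V_DS = 1.6 V ≥ V_ov = 0.93 V, confirming saturation.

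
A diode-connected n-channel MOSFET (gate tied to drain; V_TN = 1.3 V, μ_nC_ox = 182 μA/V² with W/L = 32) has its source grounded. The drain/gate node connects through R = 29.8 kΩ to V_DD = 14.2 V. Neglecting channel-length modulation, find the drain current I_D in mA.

With gate tied to drain, V_GS = V_DS ≥ V_GS − V_TN, so the device is in saturation.
k_n = μ_nC_ox · (W/L) = 5.824 mA/V².
KCL at the drain: ½ k_n (V_GS − V_TN)² = (V_DD − V_GS)/R.
Let x = V_GS − 1.3. Then 86.8 x² + x − 12.9 = 0, giving x = 0.38 V (positive root), so V_GS = 1.68 V.
I_D = (V_DD − V_GS)/R = (14.2 − 1.68) / 29.8 = 0.42 mA.

I_D = 0.420 mA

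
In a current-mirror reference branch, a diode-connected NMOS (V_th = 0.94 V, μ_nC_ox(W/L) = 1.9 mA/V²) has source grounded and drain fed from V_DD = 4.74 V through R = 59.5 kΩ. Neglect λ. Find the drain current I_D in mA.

With gate tied to drain, V_GS = V_DS ≥ V_GS − V_th, so the device is in saturation.
KCL at the drain: ½ k_n (V_GS − V_th)² = (V_DD − V_GS)/R.
Let x = V_GS − 0.94. Then 56.5 x² + x − 3.8 = 0, giving x = 0.251 V (positive root), so V_GS = 1.19 V.
I_D = (V_DD − V_GS)/R = (4.74 − 1.19) / 59.5 = 0.0597 mA.

I_D = 0.0597 mA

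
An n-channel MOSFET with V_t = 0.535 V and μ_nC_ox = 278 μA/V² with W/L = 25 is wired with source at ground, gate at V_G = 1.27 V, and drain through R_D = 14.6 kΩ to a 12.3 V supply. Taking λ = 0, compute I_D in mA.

I_D = 0.830 mA

V_GS = V_G = 1.27 V, so V_ov = 1.27 − 0.535 = 0.735 V.
k_n = μ_nC_ox · (W/L) = 6.95 mA/V².
Assume saturation: I_D = ½ k_n V_ov² = 0.5 × 6.95 × 0.735² = 1.88 mA, giving V_DS = V_DD − I_D R_D = 12.3 − 1.88 × 14.6 = -15.1 V.
But -15.1 V < V_ov = 0.735 V, so the device is actually in triode.
In triode I_D = k_n[V_ov V_DS − ½ V_DS²] and I_D = (V_DD − V_DS)/R_D. Equating: 50.7 V_DS² − 75.58 V_DS + 12.3 = 0, giving V_DS = 0.186 V (the root below V_ov).
I_D = (12.3 − 0.186) / 14.6 = 0.83 mA.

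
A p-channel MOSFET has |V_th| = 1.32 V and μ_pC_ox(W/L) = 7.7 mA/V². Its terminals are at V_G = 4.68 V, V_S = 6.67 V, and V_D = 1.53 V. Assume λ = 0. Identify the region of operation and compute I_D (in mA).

V_SG = V_S − V_G = 6.67 − 4.68 = 1.99 V; V_SD = V_S − V_D = 6.67 − 1.53 = 5.14 V.
V_ov = V_SG − |V_th| = 1.99 − 1.32 = 0.67 V.
Since V_SD = 5.14 V ≥ V_ov = 0.67 V, the device is in saturation.
I_D = ½ k_p V_ov² = 0.5 × 7.7 × 0.67² = 1.73 mA.

Saturation; I_D = 1.73 mA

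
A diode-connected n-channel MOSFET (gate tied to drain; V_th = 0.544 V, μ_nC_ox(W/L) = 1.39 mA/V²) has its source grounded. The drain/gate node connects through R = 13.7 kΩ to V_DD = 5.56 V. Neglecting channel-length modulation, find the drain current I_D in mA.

I_D = 0.317 mA

With gate tied to drain, V_GS = V_DS ≥ V_GS − V_th, so the device is in saturation.
KCL at the drain: ½ k_n (V_GS − V_th)² = (V_DD − V_GS)/R.
Let x = V_GS − 0.544. Then 9.52 x² + x − 5.016 = 0, giving x = 0.675 V (positive root), so V_GS = 1.22 V.
I_D = (V_DD − V_GS)/R = (5.56 − 1.22) / 13.7 = 0.317 mA.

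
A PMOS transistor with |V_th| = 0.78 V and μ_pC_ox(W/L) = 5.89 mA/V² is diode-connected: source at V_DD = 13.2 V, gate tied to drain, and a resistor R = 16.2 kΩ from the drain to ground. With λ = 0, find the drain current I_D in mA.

With gate tied to drain, V_SG = V_SD ≥ V_SG − |V_th|, so the device is in saturation.
KCL at the drain: ½ k_p (V_SG − |V_th|)² = (V_DD − V_SG)/R.
Let x = V_SG − 0.78. Then 47.7 x² + x − 12.42 = 0, giving x = 0.5 V (positive root), so V_SG = 1.28 V.
I_D = (V_DD − V_SG)/R = (13.2 − 1.28) / 16.2 = 0.736 mA.

I_D = 0.736 mA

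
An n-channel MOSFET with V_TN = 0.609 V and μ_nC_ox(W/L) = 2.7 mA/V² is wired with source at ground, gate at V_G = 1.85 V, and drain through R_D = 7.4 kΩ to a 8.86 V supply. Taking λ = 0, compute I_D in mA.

V_GS = V_G = 1.85 V, so V_ov = 1.85 − 0.609 = 1.24 V.
Assume saturation: I_D = ½ k_n V_ov² = 0.5 × 2.7 × 1.24² = 2.08 mA, giving V_DS = V_DD − I_D R_D = 8.86 − 2.08 × 7.4 = -6.53 V.
But -6.53 V < V_ov = 1.24 V, so the device is actually in triode.
In triode I_D = k_n[V_ov V_DS − ½ V_DS²] and I_D = (V_DD − V_DS)/R_D. Equating: 9.99 V_DS² − 25.8 V_DS + 8.86 = 0, giving V_DS = 0.408 V (the root below V_ov).
I_D = (8.86 − 0.408) / 7.4 = 1.14 mA.

I_D = 1.14 mA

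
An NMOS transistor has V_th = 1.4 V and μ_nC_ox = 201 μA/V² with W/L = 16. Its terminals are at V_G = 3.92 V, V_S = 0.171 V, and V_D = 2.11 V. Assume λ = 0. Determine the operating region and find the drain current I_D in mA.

Triode; I_D = 8.60 mA

V_GS = V_G − V_S = 3.92 − 0.171 = 3.75 V; V_DS = V_D − V_S = 2.11 − 0.171 = 1.94 V.
k_n = μ_nC_ox · (W/L) = 3.216 mA/V².
V_ov = V_GS − V_th = 3.75 − 1.4 = 2.35 V.
Since V_DS = 1.94 V < V_ov = 2.35 V, the device is in the triode region.
I_D = k_n [V_ov · V_DS − ½ V_DS²] = 3.216 × [2.35 × 1.94 − 0.5 × 1.94²] = 8.6 mA.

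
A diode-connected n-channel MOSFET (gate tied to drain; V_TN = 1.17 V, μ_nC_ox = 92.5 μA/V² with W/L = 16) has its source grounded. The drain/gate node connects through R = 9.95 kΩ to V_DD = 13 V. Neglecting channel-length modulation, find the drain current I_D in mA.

I_D = 1.07 mA

With gate tied to drain, V_GS = V_DS ≥ V_GS − V_TN, so the device is in saturation.
k_n = μ_nC_ox · (W/L) = 1.48 mA/V².
KCL at the drain: ½ k_n (V_GS − V_TN)² = (V_DD − V_GS)/R.
Let x = V_GS − 1.17. Then 7.36 x² + x − 11.83 = 0, giving x = 1.2 V (positive root), so V_GS = 2.37 V.
I_D = (V_DD − V_GS)/R = (13 − 2.37) / 9.95 = 1.07 mA.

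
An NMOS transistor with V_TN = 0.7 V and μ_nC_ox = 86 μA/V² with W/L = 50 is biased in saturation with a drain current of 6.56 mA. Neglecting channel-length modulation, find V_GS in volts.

k_n = μ_nC_ox · (W/L) = 4.3 mA/V².
In saturation I_D = ½ k_n (V_GS − V_TN)², so V_GS − V_TN = √(2 I_D / k_n) = √(2 × 6.56 / 4.3) = 1.75 V.
V_GS = 0.7 + 1.75 = 2.45 V.

V_GS = 2.45 V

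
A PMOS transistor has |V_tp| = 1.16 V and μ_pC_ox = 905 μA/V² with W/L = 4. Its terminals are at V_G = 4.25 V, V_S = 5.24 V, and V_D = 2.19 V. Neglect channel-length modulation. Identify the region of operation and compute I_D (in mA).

Cutoff; I_D = 0 mA

V_SG = V_S − V_G = 5.24 − 4.25 = 0.99 V; V_SD = V_S − V_D = 5.24 − 2.19 = 3.05 V.
V_SG = 0.99 V < |V_tp| = 1.16 V, so the transistor is in cutoff.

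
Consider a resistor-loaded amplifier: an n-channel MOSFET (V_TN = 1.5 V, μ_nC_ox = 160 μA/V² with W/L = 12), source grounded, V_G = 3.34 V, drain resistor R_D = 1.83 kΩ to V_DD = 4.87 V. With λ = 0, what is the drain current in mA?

V_GS = V_G = 3.34 V, so V_ov = 3.34 − 1.5 = 1.84 V.
k_n = μ_nC_ox · (W/L) = 1.92 mA/V².
Assume saturation: I_D = ½ k_n V_ov² = 0.5 × 1.92 × 1.84² = 3.25 mA, giving V_DS = V_DD − I_D R_D = 4.87 − 3.25 × 1.83 = -1.08 V.
But -1.08 V < V_ov = 1.84 V, so the device is actually in triode.
In triode I_D = k_n[V_ov V_DS − ½ V_DS²] and I_D = (V_DD − V_DS)/R_D. Equating: 1.76 V_DS² − 7.465 V_DS + 4.87 = 0, giving V_DS = 0.805 V (the root below V_ov).
I_D = (4.87 − 0.805) / 1.83 = 2.22 mA.

I_D = 2.22 mA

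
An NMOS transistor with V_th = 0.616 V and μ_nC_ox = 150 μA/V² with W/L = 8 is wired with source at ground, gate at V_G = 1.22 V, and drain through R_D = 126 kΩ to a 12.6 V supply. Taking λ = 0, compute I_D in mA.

I_D = 0.0988 mA

V_GS = V_G = 1.22 V, so V_ov = 1.22 − 0.616 = 0.604 V.
k_n = μ_nC_ox · (W/L) = 1.2 mA/V².
Assume saturation: I_D = ½ k_n V_ov² = 0.5 × 1.2 × 0.604² = 0.219 mA, giving V_DS = V_DD − I_D R_D = 12.6 − 0.219 × 126 = -15 V.
But -15 V < V_ov = 0.604 V, so the device is actually in triode.
In triode I_D = k_n[V_ov V_DS − ½ V_DS²] and I_D = (V_DD − V_DS)/R_D. Equating: 75.6 V_DS² − 92.32 V_DS + 12.6 = 0, giving V_DS = 0.157 V (the root below V_ov).
I_D = (12.6 − 0.157) / 126 = 0.0988 mA.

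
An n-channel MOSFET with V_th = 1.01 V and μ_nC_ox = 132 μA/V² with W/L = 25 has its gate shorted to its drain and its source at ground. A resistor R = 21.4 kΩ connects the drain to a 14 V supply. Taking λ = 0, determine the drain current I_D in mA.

I_D = 0.579 mA

With gate tied to drain, V_GS = V_DS ≥ V_GS − V_th, so the device is in saturation.
k_n = μ_nC_ox · (W/L) = 3.3 mA/V².
KCL at the drain: ½ k_n (V_GS − V_th)² = (V_DD − V_GS)/R.
Let x = V_GS − 1.01. Then 35.3 x² + x − 12.99 = 0, giving x = 0.593 V (positive root), so V_GS = 1.6 V.
I_D = (V_DD − V_GS)/R = (14 − 1.6) / 21.4 = 0.579 mA.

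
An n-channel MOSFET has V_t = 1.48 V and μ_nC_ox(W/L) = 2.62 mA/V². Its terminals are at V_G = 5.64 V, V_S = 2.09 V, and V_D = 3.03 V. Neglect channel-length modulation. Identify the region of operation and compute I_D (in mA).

V_GS = V_G − V_S = 5.64 − 2.09 = 3.55 V; V_DS = V_D − V_S = 3.03 − 2.09 = 0.94 V.
V_ov = V_GS − V_t = 3.55 − 1.48 = 2.07 V.
Since V_DS = 0.94 V < V_ov = 2.07 V, the device is in the triode region.
I_D = k_n [V_ov · V_DS − ½ V_DS²] = 2.62 × [2.07 × 0.94 − 0.5 × 0.94²] = 3.94 mA.

Triode; I_D = 3.94 mA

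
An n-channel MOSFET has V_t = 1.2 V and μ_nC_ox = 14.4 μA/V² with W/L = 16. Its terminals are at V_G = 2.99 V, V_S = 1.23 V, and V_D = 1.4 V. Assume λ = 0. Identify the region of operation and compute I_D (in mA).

V_GS = V_G − V_S = 2.99 − 1.23 = 1.76 V; V_DS = V_D − V_S = 1.4 − 1.23 = 0.17 V.
k_n = μ_nC_ox · (W/L) = 0.2304 mA/V².
V_ov = V_GS − V_t = 1.76 − 1.2 = 0.56 V.
Since V_DS = 0.17 V < V_ov = 0.56 V, the device is in the triode region.
I_D = k_n [V_ov · V_DS − ½ V_DS²] = 0.2304 × [0.56 × 0.17 − 0.5 × 0.17²] = 0.0186 mA.

Triode; I_D = 0.0186 mA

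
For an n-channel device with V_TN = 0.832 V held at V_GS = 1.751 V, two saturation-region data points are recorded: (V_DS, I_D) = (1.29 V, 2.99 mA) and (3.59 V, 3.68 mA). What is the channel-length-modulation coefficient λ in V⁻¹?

λ = 0.115 V⁻¹

With V_GS fixed, I_D ∝ (1 + λ V_DS) in saturation, so I_D2/I_D1 = (1 + λ V_DS2)/(1 + λ V_DS1).
3.68/2.99 = 1.231 = (1 + 3.59 λ)/(1 + 1.29 λ).
Solving: λ (I_D1 V_DS2 − I_D2 V_DS1) = I_D2 − I_D1, so λ = (3.68 − 2.99) / (2.99 × 3.59 − 3.68 × 1.29) = 0.69 / 5.99 = 0.115 V⁻¹.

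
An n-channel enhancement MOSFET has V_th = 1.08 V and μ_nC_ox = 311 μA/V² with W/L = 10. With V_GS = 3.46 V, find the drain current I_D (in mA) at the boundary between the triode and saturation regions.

I_D = 8.81 mA

At the boundary V_DS = V_ov = V_GS − V_th = 3.46 − 1.08 = 2.38 V.
k_n = μ_nC_ox · (W/L) = 3.11 mA/V².
I_D = ½ k_n V_ov² = 0.5 × 3.11 × 2.38² = 8.81 mA.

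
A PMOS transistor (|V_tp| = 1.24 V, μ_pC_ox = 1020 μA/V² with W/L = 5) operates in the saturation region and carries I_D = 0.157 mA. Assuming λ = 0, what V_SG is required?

k_p = μ_pC_ox · (W/L) = 5.1 mA/V².
In saturation I_D = ½ k_p (V_SG − |V_tp|)², so V_SG − |V_tp| = √(2 I_D / k_p) = √(2 × 0.157 / 5.1) = 0.248 V.
V_SG = 1.24 + 0.248 = 1.49 V.

V_SG = 1.49 V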